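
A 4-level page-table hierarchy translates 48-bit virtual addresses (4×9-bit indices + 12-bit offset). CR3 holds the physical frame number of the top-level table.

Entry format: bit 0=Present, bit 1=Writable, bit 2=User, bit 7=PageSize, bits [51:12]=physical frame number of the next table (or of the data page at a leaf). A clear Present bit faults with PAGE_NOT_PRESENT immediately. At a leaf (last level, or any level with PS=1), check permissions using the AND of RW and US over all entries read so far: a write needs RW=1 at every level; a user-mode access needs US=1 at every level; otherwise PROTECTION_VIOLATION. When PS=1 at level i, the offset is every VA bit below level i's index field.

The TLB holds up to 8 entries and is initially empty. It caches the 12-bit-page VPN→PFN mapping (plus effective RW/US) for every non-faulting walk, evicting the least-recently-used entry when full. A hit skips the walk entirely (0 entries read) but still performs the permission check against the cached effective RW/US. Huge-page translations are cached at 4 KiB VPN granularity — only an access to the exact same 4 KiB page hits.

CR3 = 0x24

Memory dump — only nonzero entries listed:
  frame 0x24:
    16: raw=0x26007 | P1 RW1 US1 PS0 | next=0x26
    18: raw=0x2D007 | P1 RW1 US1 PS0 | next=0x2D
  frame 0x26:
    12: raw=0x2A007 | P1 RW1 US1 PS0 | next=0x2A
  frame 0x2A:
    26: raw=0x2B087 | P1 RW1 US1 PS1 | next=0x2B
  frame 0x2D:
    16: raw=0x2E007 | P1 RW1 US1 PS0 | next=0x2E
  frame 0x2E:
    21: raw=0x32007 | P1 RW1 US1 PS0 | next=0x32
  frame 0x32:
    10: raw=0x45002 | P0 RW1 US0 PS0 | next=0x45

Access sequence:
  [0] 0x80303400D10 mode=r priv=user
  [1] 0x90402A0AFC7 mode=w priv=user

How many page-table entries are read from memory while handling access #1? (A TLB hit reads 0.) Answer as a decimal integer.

Trace:
#0 VA=0x80303400D10 (r,user):
  [0] read 0x24 idx=16: raw=0x26007 flags P=1 W=1 U=1 S=0
  [1] read 0x26 idx=12: raw=0x2A007 flags P=1 W=1 U=1 S=0
  [2] read 0x2A idx=26: raw=0x2B087 flags P=1 W=1 U=1 S=1
  ⇒ phys 0x2BD10 (huge @L2)  [3 reads]
#1 VA=0x90402A0AFC7 (w,user):
  [0] read 0x24 idx=18: raw=0x2D007 flags P=1 W=1 U=1 S=0
  [1] read 0x2D idx=16: raw=0x2E007 flags P=1 W=1 U=1 S=0
  [2] read 0x2E idx=21: raw=0x32007 flags P=1 W=1 U=1 S=0
  [3] read 0x32 idx=10: raw=0x45002 flags P=0 W=1 U=0 S=0
  ✗ PAGE_NOT_PRESENT  [4 reads]

Entries read for #1: 4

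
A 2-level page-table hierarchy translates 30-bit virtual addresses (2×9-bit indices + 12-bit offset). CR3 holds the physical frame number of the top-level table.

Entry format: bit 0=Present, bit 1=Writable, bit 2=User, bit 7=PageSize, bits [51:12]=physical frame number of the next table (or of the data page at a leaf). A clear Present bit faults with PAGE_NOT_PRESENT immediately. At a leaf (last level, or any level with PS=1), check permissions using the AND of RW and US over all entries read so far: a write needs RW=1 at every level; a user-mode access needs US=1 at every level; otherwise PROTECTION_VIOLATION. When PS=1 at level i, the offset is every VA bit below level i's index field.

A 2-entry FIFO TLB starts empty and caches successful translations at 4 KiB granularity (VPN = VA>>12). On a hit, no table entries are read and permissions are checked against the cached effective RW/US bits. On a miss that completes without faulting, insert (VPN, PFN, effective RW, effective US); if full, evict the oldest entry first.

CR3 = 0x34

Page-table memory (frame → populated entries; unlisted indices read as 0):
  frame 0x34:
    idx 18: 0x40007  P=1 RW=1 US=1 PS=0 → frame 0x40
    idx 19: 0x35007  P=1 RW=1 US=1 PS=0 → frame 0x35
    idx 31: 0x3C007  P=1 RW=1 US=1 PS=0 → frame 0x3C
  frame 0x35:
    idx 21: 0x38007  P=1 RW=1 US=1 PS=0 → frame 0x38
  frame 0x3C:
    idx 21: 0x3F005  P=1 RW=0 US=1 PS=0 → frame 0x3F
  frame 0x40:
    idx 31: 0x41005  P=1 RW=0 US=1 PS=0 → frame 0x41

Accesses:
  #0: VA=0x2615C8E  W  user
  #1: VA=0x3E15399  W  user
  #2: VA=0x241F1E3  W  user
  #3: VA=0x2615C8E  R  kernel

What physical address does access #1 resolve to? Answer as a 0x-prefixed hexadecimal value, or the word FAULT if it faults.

Walk each access:
#0 VA=0x2615C8E (w,user):
  L0 @0x34[19] → 0x35007  P=1,RW=1,US=1,PS=0
  L1 @0x35[21] → 0x38007  P=1,RW=1,US=1,PS=0
  ✓ 0x38C8E  — 2 lookups
#1 VA=0x3E15399 (w,user):
  L0 @0x34[31] → 0x3C007  P=1,RW=1,US=1,PS=0
  L1 @0x3C[21] → 0x3F005  P=1,RW=0,US=1,PS=0
  → PROTECTION_VIOLATION  (2 entries read)
#2 VA=0x241F1E3 (w,user):
  L0 @0x34[18] → 0x40007  P=1,RW=1,US=1,PS=0
  L1 @0x40[31] → 0x41005  P=1,RW=0,US=1,PS=0
  → PROTECTION_VIOLATION  (2 entries read)
#3 VA=0x2615C8E (r,kernel):
  TLB hit vpn=0x2615 → PA=0x38C8E

Access #1 PA: FAULT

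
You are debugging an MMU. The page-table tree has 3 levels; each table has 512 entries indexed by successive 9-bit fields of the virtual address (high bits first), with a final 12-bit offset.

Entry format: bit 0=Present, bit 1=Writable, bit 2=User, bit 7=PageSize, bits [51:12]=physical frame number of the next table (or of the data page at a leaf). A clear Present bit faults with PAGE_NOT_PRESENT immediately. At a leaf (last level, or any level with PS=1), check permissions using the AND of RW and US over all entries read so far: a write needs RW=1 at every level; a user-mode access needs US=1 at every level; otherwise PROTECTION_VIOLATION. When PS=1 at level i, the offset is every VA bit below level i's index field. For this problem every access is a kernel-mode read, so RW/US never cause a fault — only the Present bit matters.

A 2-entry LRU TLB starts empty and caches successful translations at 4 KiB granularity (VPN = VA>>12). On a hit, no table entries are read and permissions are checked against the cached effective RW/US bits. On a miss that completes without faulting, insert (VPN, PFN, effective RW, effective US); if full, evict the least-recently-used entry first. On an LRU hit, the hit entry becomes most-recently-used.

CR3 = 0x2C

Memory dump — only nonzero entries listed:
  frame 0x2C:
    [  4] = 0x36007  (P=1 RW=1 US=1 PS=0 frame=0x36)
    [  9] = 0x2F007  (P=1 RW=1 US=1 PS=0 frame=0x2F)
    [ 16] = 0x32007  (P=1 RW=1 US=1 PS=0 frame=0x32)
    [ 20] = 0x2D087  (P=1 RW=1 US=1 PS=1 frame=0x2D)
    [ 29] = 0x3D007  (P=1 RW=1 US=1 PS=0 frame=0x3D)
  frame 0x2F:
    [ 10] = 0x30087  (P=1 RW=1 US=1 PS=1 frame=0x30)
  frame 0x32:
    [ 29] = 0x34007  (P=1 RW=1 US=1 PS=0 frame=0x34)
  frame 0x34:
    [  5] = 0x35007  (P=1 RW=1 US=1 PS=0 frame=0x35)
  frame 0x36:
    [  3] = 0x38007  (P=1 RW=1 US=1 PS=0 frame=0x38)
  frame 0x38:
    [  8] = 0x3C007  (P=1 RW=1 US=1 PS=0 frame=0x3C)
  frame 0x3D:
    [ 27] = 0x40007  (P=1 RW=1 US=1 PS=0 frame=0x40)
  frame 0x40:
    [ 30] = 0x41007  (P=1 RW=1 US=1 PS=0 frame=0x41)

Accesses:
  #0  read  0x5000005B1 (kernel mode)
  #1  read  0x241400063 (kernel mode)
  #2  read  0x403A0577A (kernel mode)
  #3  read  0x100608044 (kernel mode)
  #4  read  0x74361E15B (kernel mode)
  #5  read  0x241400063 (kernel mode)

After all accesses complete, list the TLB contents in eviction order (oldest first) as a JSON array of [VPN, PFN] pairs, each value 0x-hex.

Per-access translation:
#0 VA=0x5000005B1 (r,kernel):
  lvl0: tbl 0x2C, slot 20 ⇒ 0x2D087 (P1/RW1/US1/PS1)
  → PA=0x2D5B1 (huge @L0)  (1 entries read)
#1 VA=0x241400063 (r,kernel):
  lvl0: tbl 0x2C, slot 9 ⇒ 0x2F007 (P1/RW1/US1/PS0)
  lvl1: tbl 0x2F, slot 10 ⇒ 0x30087 (P1/RW1/US1/PS1)
  → PA=0x30063 (huge @L1)  (2 entries read)
#2 VA=0x403A0577A (r,kernel):
  lvl0: tbl 0x2C, slot 16 ⇒ 0x32007 (P1/RW1/US1/PS0)
  lvl1: tbl 0x32, slot 29 ⇒ 0x34007 (P1/RW1/US1/PS0)
  lvl2: tbl 0x34, slot 5 ⇒ 0x35007 (P1/RW1/US1/PS0)
  → PA=0x3577A  (3 entries read)
#3 VA=0x100608044 (r,kernel):
  lvl0: tbl 0x2C, slot 4 ⇒ 0x36007 (P1/RW1/US1/PS0)
  lvl1: tbl 0x36, slot 3 ⇒ 0x38007 (P1/RW1/US1/PS0)
  lvl2: tbl 0x38, slot 8 ⇒ 0x3C007 (P1/RW1/US1/PS0)
  → PA=0x3C044  (3 entries read)
#4 VA=0x74361E15B (r,kernel):
  lvl0: tbl 0x2C, slot 29 ⇒ 0x3D007 (P1/RW1/US1/PS0)
  lvl1: tbl 0x3D, slot 27 ⇒ 0x40007 (P1/RW1/US1/PS0)
  lvl2: tbl 0x40, slot 30 ⇒ 0x41007 (P1/RW1/US1/PS0)
  → PA=0x4115B  (3 entries read)
#5 VA=0x241400063 (r,kernel):
  lvl0: tbl 0x2C, slot 9 ⇒ 0x2F007 (P1/RW1/US1/PS0)
  lvl1: tbl 0x2F, slot 10 ⇒ 0x30087 (P1/RW1/US1/PS1)
  → PA=0x30063 (huge @L1)  (2 entries read)

TLB: [["0x74361E", "0x41"], ["0x241400", "0x30"]]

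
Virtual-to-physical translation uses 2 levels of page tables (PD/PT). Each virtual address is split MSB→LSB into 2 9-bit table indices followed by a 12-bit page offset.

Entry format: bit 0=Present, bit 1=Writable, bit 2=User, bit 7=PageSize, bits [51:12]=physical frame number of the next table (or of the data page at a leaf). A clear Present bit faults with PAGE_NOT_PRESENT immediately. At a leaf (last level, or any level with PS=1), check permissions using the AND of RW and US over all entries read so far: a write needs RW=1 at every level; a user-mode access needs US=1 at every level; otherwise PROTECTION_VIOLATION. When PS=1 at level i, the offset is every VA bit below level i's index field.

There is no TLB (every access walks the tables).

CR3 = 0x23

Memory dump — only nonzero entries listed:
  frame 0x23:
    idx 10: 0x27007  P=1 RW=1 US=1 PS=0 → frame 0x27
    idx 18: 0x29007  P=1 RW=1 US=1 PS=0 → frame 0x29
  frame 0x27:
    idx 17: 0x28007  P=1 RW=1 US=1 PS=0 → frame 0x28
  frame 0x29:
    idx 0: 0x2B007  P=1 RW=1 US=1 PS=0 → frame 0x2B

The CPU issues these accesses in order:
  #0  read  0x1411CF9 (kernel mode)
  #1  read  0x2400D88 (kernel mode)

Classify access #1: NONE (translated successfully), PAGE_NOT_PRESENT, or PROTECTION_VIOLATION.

Per-access translation:
#0 VA=0x1411CF9 (r,kernel):
  [0] read 0x23 idx=10: raw=0x27007 flags P=1 W=1 U=1 S=0
  [1] read 0x27 idx=17: raw=0x28007 flags P=1 W=1 U=1 S=0
  → PA=0x28CF9  (2 entries read)
#1 VA=0x2400D88 (r,kernel):
  [0] read 0x23 idx=18: raw=0x29007 flags P=1 W=1 U=1 S=0
  [1] read 0x29 idx=0: raw=0x2B007 flags P=1 W=1 U=1 S=0
  → PA=0x2BD88  (2 entries read)

Access #1 fault: NONE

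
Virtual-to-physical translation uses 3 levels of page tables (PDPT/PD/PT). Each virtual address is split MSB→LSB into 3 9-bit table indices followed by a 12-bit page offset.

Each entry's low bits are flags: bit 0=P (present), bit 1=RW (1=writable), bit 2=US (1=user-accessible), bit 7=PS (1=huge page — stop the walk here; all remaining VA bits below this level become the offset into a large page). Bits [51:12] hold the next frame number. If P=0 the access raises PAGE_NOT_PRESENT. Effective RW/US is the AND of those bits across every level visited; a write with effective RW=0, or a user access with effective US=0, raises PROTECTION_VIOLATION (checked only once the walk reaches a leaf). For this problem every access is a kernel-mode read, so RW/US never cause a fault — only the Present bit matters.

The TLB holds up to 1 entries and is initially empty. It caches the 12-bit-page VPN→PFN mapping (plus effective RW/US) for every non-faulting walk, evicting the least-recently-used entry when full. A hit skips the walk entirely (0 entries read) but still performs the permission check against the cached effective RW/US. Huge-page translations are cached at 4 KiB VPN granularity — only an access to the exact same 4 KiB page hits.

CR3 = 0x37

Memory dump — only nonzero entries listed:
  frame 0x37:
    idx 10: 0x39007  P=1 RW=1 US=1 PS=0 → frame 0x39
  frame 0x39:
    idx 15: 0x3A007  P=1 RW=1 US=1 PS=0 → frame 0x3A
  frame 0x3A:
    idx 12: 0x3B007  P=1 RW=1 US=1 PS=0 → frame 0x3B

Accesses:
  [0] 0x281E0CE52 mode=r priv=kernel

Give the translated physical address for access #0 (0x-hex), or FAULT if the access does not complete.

Walk each access:
#0 VA=0x281E0CE52 (r,kernel):
  L0 @0x37[10] → 0x39007  P=1,RW=1,US=1,PS=0
  L1 @0x39[15] → 0x3A007  P=1,RW=1,US=1,PS=0
  L2 @0x3A[12] → 0x3B007  P=1,RW=1,US=1,PS=0
  → PA=0x3BE52  (3 entries read)

Access #0 PA: 0x3BE52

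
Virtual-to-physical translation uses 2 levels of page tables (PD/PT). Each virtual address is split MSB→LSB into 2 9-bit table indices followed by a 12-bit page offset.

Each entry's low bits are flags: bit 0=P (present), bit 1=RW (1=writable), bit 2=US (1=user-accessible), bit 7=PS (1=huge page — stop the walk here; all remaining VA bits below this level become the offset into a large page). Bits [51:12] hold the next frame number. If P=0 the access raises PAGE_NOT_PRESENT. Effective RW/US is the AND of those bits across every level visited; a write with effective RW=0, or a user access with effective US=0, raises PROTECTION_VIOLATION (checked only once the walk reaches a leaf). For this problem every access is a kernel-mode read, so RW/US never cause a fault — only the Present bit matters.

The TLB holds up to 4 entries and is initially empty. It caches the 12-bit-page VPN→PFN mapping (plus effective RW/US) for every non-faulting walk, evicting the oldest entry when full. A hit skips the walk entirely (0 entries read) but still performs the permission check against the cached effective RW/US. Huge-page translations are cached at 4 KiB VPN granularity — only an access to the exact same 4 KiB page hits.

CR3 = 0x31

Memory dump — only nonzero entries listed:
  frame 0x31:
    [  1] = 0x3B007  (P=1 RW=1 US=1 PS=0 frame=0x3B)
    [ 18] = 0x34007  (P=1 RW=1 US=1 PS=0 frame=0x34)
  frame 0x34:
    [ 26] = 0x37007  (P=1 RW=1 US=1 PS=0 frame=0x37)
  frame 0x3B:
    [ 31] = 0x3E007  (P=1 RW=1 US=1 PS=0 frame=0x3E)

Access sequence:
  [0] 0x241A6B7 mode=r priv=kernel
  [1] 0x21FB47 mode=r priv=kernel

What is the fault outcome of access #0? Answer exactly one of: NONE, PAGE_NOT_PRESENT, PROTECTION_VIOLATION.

Trace:
#0 VA=0x241A6B7 (r,kernel):
  lvl0: tbl 0x31, slot 18 ⇒ 0x34007 (P1/RW1/US1/PS0)
  lvl1: tbl 0x34, slot 26 ⇒ 0x37007 (P1/RW1/US1/PS0)
  ⇒ phys 0x376B7  [2 reads]
#1 VA=0x21FB47 (r,kernel):
  lvl0: tbl 0x31, slot 1 ⇒ 0x3B007 (P1/RW1/US1/PS0)
  lvl1: tbl 0x3B, slot 31 ⇒ 0x3E007 (P1/RW1/US1/PS0)
  ⇒ phys 0x3EB47  [2 reads]

Access #0 fault: NONE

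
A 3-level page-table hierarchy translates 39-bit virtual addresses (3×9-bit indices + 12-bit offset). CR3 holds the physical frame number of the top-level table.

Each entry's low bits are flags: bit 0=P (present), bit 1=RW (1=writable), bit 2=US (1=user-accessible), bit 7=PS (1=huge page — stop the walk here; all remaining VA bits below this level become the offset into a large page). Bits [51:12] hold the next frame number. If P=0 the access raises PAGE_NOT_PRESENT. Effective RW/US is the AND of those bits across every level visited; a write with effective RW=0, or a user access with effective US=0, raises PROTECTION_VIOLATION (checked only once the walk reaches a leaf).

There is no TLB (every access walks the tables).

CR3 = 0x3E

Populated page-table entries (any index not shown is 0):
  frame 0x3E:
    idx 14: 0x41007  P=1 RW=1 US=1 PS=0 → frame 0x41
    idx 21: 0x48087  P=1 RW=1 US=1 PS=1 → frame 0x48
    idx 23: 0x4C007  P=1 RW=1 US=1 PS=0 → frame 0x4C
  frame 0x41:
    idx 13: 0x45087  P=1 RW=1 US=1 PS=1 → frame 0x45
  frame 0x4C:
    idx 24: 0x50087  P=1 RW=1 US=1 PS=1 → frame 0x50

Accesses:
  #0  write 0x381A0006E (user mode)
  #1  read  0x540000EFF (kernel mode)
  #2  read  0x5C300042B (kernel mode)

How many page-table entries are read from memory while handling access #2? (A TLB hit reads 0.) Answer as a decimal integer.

Per-access translation:
#0 VA=0x381A0006E (w,user):
  L0: frame=0x3E idx=14 entry=0x41007 [P=1 RW=1 US=1 PS=0]
  L1: frame=0x41 idx=13 entry=0x45087 [P=1 RW=1 US=1 PS=1]
  → PA=0x4506E (huge @L1)  (2 entries read)
#1 VA=0x540000EFF (r,kernel):
  L0: frame=0x3E idx=21 entry=0x48087 [P=1 RW=1 US=1 PS=1]
  → PA=0x48EFF (huge @L0)  (1 entries read)
#2 VA=0x5C300042B (r,kernel):
  L0: frame=0x3E idx=23 entry=0x4C007 [P=1 RW=1 US=1 PS=0]
  L1: frame=0x4C idx=24 entry=0x50087 [P=1 RW=1 US=1 PS=1]
  → PA=0x5042B (huge @L1)  (2 entries read)

Entries read for #2: 2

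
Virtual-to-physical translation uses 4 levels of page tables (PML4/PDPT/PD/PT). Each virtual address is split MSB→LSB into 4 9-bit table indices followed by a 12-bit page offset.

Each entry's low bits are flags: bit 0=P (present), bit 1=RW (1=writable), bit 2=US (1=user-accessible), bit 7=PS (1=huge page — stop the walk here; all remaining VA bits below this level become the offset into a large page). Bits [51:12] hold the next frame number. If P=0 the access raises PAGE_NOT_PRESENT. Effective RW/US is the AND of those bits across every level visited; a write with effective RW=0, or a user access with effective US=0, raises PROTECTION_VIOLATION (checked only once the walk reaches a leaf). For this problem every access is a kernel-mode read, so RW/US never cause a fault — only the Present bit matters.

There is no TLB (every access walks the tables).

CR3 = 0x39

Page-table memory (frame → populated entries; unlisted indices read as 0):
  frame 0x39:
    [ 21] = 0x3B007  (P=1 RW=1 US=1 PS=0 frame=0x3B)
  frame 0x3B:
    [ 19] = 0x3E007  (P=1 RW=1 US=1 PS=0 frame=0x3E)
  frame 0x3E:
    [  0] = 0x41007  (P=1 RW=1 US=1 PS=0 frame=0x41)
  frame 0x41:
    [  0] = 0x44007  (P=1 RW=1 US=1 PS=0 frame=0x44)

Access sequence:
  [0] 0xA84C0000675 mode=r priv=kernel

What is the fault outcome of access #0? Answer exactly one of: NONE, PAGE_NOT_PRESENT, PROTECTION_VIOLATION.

Trace:
#0 VA=0xA84C0000675 (r,kernel):
  [0] read 0x39 idx=21: raw=0x3B007 flags P=1 W=1 U=1 S=0
  [1] read 0x3B idx=19: raw=0x3E007 flags P=1 W=1 U=1 S=0
  [2] read 0x3E idx=0: raw=0x41007 flags P=1 W=1 U=1 S=0
  [3] read 0x41 idx=0: raw=0x44007 flags P=1 W=1 U=1 S=0
  ⇒ phys 0x44675  [4 reads]

Access #0 fault: NONE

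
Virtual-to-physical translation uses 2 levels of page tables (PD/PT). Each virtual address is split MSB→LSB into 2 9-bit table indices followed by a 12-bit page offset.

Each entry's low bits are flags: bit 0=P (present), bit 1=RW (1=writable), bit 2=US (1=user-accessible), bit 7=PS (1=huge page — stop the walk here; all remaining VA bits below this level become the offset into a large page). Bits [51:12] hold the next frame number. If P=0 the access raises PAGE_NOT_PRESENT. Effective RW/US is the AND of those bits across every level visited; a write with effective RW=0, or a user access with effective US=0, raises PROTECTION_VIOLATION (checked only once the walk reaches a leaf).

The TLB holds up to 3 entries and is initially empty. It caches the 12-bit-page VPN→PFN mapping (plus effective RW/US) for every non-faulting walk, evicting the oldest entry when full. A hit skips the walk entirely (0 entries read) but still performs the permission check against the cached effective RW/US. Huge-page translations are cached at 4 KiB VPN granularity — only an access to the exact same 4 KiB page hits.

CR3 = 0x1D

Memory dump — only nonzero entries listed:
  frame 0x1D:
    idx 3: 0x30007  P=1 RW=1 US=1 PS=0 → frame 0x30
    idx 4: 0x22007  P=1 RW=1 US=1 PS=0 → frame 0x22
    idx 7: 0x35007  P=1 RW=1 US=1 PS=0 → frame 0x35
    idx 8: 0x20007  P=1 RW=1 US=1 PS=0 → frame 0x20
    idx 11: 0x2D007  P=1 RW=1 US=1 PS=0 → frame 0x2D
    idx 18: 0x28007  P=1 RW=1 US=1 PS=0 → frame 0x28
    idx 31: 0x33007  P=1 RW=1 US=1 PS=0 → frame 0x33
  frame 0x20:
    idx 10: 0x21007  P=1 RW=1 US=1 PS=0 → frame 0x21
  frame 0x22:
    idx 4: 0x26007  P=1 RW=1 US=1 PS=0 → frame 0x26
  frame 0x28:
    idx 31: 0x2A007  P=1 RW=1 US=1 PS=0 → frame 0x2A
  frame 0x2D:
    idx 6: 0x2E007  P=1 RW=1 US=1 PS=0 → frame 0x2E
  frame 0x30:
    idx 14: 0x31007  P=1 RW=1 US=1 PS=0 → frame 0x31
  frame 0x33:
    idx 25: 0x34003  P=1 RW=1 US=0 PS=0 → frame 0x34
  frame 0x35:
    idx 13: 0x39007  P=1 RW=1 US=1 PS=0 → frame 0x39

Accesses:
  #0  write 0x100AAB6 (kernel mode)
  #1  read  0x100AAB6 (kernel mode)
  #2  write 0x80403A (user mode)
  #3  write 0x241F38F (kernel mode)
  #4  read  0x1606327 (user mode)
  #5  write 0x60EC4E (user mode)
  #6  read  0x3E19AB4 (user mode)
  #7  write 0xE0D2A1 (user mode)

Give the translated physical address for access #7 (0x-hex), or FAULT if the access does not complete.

Per-access translation:
#0 VA=0x100AAB6 (w,kernel):
  [0] read 0x1D idx=8: raw=0x20007 flags P=1 W=1 U=1 S=0
  [1] read 0x20 idx=10: raw=0x21007 flags P=1 W=1 U=1 S=0
  → PA=0x21AB6  (2 entries read)
#1 VA=0x100AAB6 (r,kernel):
  TLB hit vpn=0x100A → PA=0x21AB6
#2 VA=0x80403A (w,user):
  [0] read 0x1D idx=4: raw=0x22007 flags P=1 W=1 U=1 S=0
  [1] read 0x22 idx=4: raw=0x26007 flags P=1 W=1 U=1 S=0
  → PA=0x2603A  (2 entries read)
#3 VA=0x241F38F (w,kernel):
  [0] read 0x1D idx=18: raw=0x28007 flags P=1 W=1 U=1 S=0
  [1] read 0x28 idx=31: raw=0x2A007 flags P=1 W=1 U=1 S=0
  → PA=0x2A38F  (2 entries read)
#4 VA=0x1606327 (r,user):
  [0] read 0x1D idx=11: raw=0x2D007 flags P=1 W=1 U=1 S=0
  [1] read 0x2D idx=6: raw=0x2E007 flags P=1 W=1 U=1 S=0
  → PA=0x2E327  (2 entries read)
#5 VA=0x60EC4E (w,user):
  [0] read 0x1D idx=3: raw=0x30007 flags P=1 W=1 U=1 S=0
  [1] read 0x30 idx=14: raw=0x31007 flags P=1 W=1 U=1 S=0
  → PA=0x31C4E  (2 entries read)
#6 VA=0x3E19AB4 (r,user):
  [0] read 0x1D idx=31: raw=0x33007 flags P=1 W=1 U=1 S=0
  [1] read 0x33 idx=25: raw=0x34003 flags P=1 W=1 U=0 S=0
  ✗ PROTECTION_VIOLATION  [2 reads]
#7 VA=0xE0D2A1 (w,user):
  [0] read 0x1D idx=7: raw=0x35007 flags P=1 W=1 U=1 S=0
  [1] read 0x35 idx=13: raw=0x39007 flags P=1 W=1 U=1 S=0
  → PA=0x392A1  (2 entries read)

Access #7 PA: 0x392A1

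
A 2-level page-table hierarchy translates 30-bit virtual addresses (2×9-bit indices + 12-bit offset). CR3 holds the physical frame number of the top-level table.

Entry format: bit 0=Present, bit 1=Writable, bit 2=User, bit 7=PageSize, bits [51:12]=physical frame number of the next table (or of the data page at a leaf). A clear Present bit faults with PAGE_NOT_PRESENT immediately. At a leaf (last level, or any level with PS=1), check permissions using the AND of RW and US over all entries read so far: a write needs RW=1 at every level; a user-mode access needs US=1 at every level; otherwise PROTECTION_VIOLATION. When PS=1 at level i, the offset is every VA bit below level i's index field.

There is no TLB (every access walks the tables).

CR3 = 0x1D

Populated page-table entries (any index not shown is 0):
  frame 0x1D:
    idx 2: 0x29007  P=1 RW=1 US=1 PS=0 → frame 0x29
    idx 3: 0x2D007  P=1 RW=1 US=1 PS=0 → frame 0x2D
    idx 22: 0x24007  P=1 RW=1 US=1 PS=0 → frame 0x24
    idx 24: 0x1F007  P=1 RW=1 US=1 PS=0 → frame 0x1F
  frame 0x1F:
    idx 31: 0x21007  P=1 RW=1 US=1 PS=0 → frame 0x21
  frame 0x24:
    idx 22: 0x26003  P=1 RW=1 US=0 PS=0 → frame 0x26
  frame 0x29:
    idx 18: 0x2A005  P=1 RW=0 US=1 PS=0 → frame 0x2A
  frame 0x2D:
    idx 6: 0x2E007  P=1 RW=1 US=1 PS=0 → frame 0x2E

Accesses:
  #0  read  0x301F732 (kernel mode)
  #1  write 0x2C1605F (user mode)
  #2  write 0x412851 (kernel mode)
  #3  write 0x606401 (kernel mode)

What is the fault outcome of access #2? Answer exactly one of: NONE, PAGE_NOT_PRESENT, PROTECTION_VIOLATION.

Walk each access:
#0 VA=0x301F732 (r,kernel):
  L0 @0x1D[24] → 0x1F007  P=1,RW=1,US=1,PS=0
  L1 @0x1F[31] → 0x21007  P=1,RW=1,US=1,PS=0
  ⇒ phys 0x21732  [2 reads]
#1 VA=0x2C1605F (w,user):
  L0 @0x1D[22] → 0x24007  P=1,RW=1,US=1,PS=0
  L1 @0x24[22] → 0x26003  P=1,RW=1,US=0,PS=0
  → PROTECTION_VIOLATION  (2 entries read)
#2 VA=0x412851 (w,kernel):
  L0 @0x1D[2] → 0x29007  P=1,RW=1,US=1,PS=0
  L1 @0x29[18] → 0x2A005  P=1,RW=0,US=1,PS=0
  → PROTECTION_VIOLATION  (2 entries read)
#3 VA=0x606401 (w,kernel):
  L0 @0x1D[3] → 0x2D007  P=1,RW=1,US=1,PS=0
  L1 @0x2D[6] → 0x2E007  P=1,RW=1,US=1,PS=0
  ⇒ phys 0x2E401  [2 reads]

Access #2 fault: PROTECTION_VIOLATION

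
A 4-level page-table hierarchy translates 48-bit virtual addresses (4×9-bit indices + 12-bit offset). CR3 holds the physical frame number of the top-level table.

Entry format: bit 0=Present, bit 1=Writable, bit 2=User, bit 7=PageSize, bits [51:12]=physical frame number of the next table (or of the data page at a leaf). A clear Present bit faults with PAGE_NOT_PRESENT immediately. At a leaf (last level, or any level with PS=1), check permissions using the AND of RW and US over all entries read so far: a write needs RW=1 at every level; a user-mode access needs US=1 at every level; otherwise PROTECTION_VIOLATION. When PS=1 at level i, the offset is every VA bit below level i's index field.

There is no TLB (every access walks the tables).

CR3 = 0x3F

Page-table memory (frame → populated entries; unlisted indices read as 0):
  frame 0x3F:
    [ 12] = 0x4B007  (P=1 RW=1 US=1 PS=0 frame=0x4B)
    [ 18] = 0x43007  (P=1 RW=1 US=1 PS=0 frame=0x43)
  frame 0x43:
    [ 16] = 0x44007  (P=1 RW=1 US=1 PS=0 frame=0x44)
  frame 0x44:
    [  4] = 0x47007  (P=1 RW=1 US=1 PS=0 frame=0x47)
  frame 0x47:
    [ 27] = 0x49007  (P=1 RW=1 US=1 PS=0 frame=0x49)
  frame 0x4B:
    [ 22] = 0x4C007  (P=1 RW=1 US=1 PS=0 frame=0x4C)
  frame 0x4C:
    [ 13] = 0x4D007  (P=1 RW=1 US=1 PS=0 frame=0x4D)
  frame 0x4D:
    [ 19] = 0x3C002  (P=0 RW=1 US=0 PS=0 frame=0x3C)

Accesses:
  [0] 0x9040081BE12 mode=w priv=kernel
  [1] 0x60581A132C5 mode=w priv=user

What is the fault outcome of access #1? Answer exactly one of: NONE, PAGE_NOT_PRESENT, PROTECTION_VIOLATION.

Trace:
#0 VA=0x9040081BE12 (w,kernel):
  L0 @0x3F[18] → 0x43007  P=1,RW=1,US=1,PS=0
  L1 @0x43[16] → 0x44007  P=1,RW=1,US=1,PS=0
  L2 @0x44[4] → 0x47007  P=1,RW=1,US=1,PS=0
  L3 @0x47[27] → 0x49007  P=1,RW=1,US=1,PS=0
  ⇒ phys 0x49E12  [4 reads]
#1 VA=0x60581A132C5 (w,user):
  L0 @0x3F[12] → 0x4B007  P=1,RW=1,US=1,PS=0
  L1 @0x4B[22] → 0x4C007  P=1,RW=1,US=1,PS=0
  L2 @0x4C[13] → 0x4D007  P=1,RW=1,US=1,PS=0
  L3 @0x4D[19] → 0x3C002  P=0,RW=1,US=0,PS=0
  ✗ PAGE_NOT_PRESENT  [4 reads]

Access #1 fault: PAGE_NOT_PRESENT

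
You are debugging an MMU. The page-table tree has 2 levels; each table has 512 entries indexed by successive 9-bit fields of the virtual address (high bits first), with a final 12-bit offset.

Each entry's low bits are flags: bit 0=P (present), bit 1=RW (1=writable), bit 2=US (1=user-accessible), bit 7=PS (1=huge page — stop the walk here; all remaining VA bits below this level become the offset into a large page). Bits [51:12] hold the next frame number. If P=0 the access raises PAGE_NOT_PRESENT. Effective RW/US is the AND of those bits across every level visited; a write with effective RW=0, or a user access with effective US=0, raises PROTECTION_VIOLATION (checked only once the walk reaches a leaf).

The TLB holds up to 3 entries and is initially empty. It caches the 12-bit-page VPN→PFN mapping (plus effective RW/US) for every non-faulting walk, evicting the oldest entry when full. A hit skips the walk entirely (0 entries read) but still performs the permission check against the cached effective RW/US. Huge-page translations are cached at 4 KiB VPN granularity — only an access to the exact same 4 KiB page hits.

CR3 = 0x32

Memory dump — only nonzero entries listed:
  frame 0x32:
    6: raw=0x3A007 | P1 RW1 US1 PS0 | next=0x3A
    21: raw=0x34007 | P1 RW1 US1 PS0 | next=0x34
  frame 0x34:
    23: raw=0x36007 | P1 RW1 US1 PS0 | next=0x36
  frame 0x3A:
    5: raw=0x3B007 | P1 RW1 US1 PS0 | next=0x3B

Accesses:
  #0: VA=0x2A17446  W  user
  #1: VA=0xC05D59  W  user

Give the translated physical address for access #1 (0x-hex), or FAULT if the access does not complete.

Per-access translation:
#0 VA=0x2A17446 (w,user):
  [0] read 0x32 idx=21: raw=0x34007 flags P=1 W=1 U=1 S=0
  [1] read 0x34 idx=23: raw=0x36007 flags P=1 W=1 U=1 S=0
  → PA=0x36446  (2 entries read)
#1 VA=0xC05D59 (w,user):
  [0] read 0x32 idx=6: raw=0x3A007 flags P=1 W=1 U=1 S=0
  [1] read 0x3A idx=5: raw=0x3B007 flags P=1 W=1 U=1 S=0
  → PA=0x3BD59  (2 entries read)

Access #1 PA: 0x3BD59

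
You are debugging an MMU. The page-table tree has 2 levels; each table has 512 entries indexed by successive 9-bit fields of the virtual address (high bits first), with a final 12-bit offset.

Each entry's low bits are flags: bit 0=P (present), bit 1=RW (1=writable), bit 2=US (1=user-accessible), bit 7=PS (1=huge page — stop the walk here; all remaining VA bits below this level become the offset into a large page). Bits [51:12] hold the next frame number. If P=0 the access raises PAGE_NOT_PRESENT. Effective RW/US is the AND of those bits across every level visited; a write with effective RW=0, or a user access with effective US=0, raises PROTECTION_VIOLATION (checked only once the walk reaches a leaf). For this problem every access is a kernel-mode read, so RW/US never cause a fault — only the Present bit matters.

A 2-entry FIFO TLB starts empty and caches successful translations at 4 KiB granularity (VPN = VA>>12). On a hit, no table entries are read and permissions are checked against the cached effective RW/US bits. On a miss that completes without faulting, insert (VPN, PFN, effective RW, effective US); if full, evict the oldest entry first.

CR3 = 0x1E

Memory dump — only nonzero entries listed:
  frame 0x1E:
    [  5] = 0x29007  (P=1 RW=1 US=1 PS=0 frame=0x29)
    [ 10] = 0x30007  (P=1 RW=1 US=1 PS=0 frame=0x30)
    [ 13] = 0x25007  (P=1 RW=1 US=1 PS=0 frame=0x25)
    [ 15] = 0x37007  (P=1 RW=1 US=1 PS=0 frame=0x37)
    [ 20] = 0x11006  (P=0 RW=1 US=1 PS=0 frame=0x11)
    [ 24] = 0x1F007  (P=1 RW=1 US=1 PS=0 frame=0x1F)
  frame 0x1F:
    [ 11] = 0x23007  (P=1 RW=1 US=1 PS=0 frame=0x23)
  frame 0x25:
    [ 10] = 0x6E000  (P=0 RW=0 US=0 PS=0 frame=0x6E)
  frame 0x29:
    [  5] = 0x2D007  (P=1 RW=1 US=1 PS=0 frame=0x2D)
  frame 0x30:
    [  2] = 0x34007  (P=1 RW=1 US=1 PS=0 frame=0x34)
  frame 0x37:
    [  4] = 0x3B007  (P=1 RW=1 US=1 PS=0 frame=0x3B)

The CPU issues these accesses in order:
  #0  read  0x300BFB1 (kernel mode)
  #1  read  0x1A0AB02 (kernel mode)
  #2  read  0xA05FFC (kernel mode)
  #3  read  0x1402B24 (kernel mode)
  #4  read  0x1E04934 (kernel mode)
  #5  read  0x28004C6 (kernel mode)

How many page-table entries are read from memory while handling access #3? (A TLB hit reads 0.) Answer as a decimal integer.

Trace:
#0 VA=0x300BFB1 (r,kernel):
  L0: frame=0x1E idx=24 entry=0x1F007 [P=1 RW=1 US=1 PS=0]
  L1: frame=0x1F idx=11 entry=0x23007 [P=1 RW=1 US=1 PS=0]
  ✓ 0x23FB1  — 2 lookups
#1 VA=0x1A0AB02 (r,kernel):
  L0: frame=0x1E idx=13 entry=0x25007 [P=1 RW=1 US=1 PS=0]
  L1: frame=0x25 idx=10 entry=0x6E000 [P=0 RW=0 US=0 PS=0]
  ⇒ fault: PAGE_NOT_PRESENT  — 2 lookups
#2 VA=0xA05FFC (r,kernel):
  L0: frame=0x1E idx=5 entry=0x29007 [P=1 RW=1 US=1 PS=0]
  L1: frame=0x29 idx=5 entry=0x2D007 [P=1 RW=1 US=1 PS=0]
  ✓ 0x2DFFC  — 2 lookups
#3 VA=0x1402B24 (r,kernel):
  L0: frame=0x1E idx=10 entry=0x30007 [P=1 RW=1 US=1 PS=0]
  L1: frame=0x30 idx=2 entry=0x34007 [P=1 RW=1 US=1 PS=0]
  ✓ 0x34B24  — 2 lookups
#4 VA=0x1E04934 (r,kernel):
  L0: frame=0x1E idx=15 entry=0x37007 [P=1 RW=1 US=1 PS=0]
  L1: frame=0x37 idx=4 entry=0x3B007 [P=1 RW=1 US=1 PS=0]
  ✓ 0x3B934  — 2 lookups
#5 VA=0x28004C6 (r,kernel):
  L0: frame=0x1E idx=20 entry=0x11006 [P=0 RW=1 US=1 PS=0]
  ⇒ fault: PAGE_NOT_PRESENT  — 1 lookups

Entries read for #3: 2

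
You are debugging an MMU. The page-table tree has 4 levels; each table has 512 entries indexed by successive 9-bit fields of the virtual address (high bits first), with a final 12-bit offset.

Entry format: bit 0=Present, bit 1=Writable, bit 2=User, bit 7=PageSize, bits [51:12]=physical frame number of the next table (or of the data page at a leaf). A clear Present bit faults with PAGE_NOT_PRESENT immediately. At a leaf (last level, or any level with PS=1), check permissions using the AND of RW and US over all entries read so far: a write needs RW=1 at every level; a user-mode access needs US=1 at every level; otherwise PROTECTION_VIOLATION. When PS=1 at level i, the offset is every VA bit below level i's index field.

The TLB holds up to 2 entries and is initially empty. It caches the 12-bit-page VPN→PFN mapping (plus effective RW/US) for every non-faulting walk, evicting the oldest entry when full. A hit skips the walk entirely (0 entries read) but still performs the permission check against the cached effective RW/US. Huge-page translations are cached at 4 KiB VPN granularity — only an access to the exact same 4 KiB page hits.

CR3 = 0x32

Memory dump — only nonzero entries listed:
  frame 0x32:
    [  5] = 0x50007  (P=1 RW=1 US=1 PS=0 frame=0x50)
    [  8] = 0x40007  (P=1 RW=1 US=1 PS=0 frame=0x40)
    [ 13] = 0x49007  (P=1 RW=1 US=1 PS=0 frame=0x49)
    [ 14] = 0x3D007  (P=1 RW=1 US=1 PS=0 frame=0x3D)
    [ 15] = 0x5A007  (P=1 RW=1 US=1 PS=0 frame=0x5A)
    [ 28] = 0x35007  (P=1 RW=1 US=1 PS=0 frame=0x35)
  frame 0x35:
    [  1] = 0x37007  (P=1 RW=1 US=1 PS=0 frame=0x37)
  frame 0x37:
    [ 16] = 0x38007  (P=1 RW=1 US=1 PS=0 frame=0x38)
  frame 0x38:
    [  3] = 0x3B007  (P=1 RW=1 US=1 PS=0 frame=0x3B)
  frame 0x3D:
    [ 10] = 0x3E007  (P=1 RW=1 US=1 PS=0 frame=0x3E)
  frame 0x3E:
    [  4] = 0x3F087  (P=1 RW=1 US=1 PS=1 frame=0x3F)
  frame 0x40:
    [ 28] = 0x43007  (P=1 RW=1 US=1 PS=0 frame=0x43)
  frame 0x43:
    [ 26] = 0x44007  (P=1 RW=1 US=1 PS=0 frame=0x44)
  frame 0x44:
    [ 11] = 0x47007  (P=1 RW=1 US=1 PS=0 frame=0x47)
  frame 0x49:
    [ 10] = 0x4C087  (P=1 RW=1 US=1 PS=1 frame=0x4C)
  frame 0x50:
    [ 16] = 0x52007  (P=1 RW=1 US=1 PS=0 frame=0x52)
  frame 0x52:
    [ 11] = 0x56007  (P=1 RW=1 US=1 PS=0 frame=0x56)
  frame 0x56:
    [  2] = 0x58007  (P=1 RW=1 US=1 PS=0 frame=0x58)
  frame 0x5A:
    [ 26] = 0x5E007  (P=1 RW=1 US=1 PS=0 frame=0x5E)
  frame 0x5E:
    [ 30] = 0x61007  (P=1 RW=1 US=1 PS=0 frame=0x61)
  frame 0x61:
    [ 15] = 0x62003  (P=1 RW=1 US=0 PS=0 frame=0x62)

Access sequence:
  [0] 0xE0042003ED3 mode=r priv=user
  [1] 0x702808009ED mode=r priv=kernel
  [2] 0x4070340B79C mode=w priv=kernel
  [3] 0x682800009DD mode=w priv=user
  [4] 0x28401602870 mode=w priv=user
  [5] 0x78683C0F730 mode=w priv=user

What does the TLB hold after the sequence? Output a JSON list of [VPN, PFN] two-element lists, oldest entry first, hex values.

Walk each access:
#0 VA=0xE0042003ED3 (r,user):
  [0] read 0x32 idx=28: raw=0x35007 flags P=1 W=1 U=1 S=0
  [1] read 0x35 idx=1: raw=0x37007 flags P=1 W=1 U=1 S=0
  [2] read 0x37 idx=16: raw=0x38007 flags P=1 W=1 U=1 S=0
  [3] read 0x38 idx=3: raw=0x3B007 flags P=1 W=1 U=1 S=0
  ⇒ phys 0x3BED3  [4 reads]
#1 VA=0x702808009ED (r,kernel):
  [0] read 0x32 idx=14: raw=0x3D007 flags P=1 W=1 U=1 S=0
  [1] read 0x3D idx=10: raw=0x3E007 flags P=1 W=1 U=1 S=0
  [2] read 0x3E idx=4: raw=0x3F087 flags P=1 W=1 U=1 S=1
  ⇒ phys 0x3F9ED (huge @L2)  [3 reads]
#2 VA=0x4070340B79C (w,kernel):
  [0] read 0x32 idx=8: raw=0x40007 flags P=1 W=1 U=1 S=0
  [1] read 0x40 idx=28: raw=0x43007 flags P=1 W=1 U=1 S=0
  [2] read 0x43 idx=26: raw=0x44007 flags P=1 W=1 U=1 S=0
  [3] read 0x44 idx=11: raw=0x47007 flags P=1 W=1 U=1 S=0
  ⇒ phys 0x4779C  [4 reads]
#3 VA=0x682800009DD (w,user):
  [0] read 0x32 idx=13: raw=0x49007 flags P=1 W=1 U=1 S=0
  [1] read 0x49 idx=10: raw=0x4C087 flags P=1 W=1 U=1 S=1
  ⇒ phys 0x4C9DD (huge @L1)  [2 reads]
#4 VA=0x28401602870 (w,user):
  [0] read 0x32 idx=5: raw=0x50007 flags P=1 W=1 U=1 S=0
  [1] read 0x50 idx=16: raw=0x52007 flags P=1 W=1 U=1 S=0
  [2] read 0x52 idx=11: raw=0x56007 flags P=1 W=1 U=1 S=0
  [3] read 0x56 idx=2: raw=0x58007 flags P=1 W=1 U=1 S=0
  ⇒ phys 0x58870  [4 reads]
#5 VA=0x78683C0F730 (w,user):
  [0] read 0x32 idx=15: raw=0x5A007 flags P=1 W=1 U=1 S=0
  [1] read 0x5A idx=26: raw=0x5E007 flags P=1 W=1 U=1 S=0
  [2] read 0x5E idx=30: raw=0x61007 flags P=1 W=1 U=1 S=0
  [3] read 0x61 idx=15: raw=0x62003 flags P=1 W=1 U=0 S=0
  ⇒ fault: PROTECTION_VIOLATION  — 4 lookups

TLB: [["0x68280000", "0x4C"], ["0x28401602", "0x58"]]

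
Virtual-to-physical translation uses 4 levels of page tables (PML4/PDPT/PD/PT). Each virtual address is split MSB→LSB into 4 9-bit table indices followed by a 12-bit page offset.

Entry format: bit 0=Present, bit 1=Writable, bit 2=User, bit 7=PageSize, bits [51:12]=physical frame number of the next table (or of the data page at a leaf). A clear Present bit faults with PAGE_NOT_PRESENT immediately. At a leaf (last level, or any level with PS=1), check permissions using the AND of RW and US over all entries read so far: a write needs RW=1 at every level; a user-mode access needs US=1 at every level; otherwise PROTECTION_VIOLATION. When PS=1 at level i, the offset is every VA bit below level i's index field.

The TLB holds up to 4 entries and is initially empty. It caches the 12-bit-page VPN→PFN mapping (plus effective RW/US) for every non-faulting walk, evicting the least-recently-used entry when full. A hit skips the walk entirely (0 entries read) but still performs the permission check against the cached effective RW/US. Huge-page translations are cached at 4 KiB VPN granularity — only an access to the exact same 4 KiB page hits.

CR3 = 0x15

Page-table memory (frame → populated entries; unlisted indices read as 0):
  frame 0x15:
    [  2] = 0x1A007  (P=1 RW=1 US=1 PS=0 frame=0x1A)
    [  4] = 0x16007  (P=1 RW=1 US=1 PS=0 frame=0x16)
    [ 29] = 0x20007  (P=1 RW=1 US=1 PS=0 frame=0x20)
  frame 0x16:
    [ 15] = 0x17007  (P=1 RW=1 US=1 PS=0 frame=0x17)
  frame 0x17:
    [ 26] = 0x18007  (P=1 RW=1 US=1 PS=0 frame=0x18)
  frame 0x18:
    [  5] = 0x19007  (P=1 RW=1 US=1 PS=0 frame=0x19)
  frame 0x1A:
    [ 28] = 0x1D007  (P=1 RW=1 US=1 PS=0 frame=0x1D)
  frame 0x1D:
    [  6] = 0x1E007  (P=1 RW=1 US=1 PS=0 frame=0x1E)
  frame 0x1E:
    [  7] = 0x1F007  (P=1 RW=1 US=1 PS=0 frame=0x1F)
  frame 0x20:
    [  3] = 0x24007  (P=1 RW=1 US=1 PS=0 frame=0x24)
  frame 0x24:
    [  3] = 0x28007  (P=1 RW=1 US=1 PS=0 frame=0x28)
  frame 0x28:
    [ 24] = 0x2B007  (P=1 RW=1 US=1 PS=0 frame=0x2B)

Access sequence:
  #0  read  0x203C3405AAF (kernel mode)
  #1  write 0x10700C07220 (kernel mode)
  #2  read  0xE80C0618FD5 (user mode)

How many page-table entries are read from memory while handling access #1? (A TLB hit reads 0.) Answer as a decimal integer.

Walk each access:
#0 VA=0x203C3405AAF (r,kernel):
  L0 @0x15[4] → 0x16007  P=1,RW=1,US=1,PS=0
  L1 @0x16[15] → 0x17007  P=1,RW=1,US=1,PS=0
  L2 @0x17[26] → 0x18007  P=1,RW=1,US=1,PS=0
  L3 @0x18[5] → 0x19007  P=1,RW=1,US=1,PS=0
  ✓ 0x19AAF  — 4 lookups
#1 VA=0x10700C07220 (w,kernel):
  L0 @0x15[2] → 0x1A007  P=1,RW=1,US=1,PS=0
  L1 @0x1A[28] → 0x1D007  P=1,RW=1,US=1,PS=0
  L2 @0x1D[6] → 0x1E007  P=1,RW=1,US=1,PS=0
  L3 @0x1E[7] → 0x1F007  P=1,RW=1,US=1,PS=0
  ✓ 0x1F220  — 4 lookups
#2 VA=0xE80C0618FD5 (r,user):
  L0 @0x15[29] → 0x20007  P=1,RW=1,US=1,PS=0
  L1 @0x20[3] → 0x24007  P=1,RW=1,US=1,PS=0
  L2 @0x24[3] → 0x28007  P=1,RW=1,US=1,PS=0
  L3 @0x28[24] → 0x2B007  P=1,RW=1,US=1,PS=0
  ✓ 0x2BFD5  — 4 lookups

Entries read for #1: 4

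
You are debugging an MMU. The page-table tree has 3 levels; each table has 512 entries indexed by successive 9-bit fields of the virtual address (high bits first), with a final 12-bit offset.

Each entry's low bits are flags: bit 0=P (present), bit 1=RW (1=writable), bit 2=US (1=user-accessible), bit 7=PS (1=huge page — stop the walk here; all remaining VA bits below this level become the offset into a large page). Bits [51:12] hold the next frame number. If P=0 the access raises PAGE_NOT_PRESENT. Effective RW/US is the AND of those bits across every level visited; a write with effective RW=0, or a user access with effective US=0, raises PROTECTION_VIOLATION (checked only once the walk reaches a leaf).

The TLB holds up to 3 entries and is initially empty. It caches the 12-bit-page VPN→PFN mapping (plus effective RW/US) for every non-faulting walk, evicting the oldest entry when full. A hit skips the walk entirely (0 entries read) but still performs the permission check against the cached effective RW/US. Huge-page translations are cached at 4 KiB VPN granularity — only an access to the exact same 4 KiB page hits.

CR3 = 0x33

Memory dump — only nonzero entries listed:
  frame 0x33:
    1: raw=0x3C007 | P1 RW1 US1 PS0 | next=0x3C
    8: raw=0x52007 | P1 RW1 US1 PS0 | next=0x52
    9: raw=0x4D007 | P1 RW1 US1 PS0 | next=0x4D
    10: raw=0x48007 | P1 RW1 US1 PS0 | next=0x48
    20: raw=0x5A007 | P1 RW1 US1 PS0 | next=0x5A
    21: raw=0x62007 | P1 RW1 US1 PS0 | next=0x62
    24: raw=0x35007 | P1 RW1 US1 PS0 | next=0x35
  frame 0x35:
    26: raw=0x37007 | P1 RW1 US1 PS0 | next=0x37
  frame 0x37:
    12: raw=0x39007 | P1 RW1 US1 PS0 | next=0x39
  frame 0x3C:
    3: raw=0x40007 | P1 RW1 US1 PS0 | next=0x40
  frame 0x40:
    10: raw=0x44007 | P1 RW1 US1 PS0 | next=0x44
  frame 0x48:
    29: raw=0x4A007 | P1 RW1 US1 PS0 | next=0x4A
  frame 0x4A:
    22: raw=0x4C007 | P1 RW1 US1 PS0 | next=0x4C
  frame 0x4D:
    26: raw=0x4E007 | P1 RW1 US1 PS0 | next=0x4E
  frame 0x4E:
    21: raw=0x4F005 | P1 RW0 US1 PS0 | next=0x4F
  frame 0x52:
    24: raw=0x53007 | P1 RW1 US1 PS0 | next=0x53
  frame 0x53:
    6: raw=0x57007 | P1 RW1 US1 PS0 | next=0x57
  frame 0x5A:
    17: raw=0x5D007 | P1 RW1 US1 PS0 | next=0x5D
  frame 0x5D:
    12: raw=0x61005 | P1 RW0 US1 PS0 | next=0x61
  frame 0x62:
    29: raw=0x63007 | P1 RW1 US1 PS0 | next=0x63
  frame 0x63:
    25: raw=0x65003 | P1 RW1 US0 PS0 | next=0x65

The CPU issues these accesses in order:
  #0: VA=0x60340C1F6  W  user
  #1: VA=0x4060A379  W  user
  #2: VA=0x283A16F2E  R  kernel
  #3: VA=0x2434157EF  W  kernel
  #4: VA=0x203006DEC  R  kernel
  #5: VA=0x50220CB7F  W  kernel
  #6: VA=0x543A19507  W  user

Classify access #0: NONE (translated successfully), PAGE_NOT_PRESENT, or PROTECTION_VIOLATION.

Trace:
#0 VA=0x60340C1F6 (w,user):
  lvl0: tbl 0x33, slot 24 ⇒ 0x35007 (P1/RW1/US1/PS0)
  lvl1: tbl 0x35, slot 26 ⇒ 0x37007 (P1/RW1/US1/PS0)
  lvl2: tbl 0x37, slot 12 ⇒ 0x39007 (P1/RW1/US1/PS0)
  ⇒ phys 0x391F6  [3 reads]
#1 VA=0x4060A379 (w,user):
  lvl0: tbl 0x33, slot 1 ⇒ 0x3C007 (P1/RW1/US1/PS0)
  lvl1: tbl 0x3C, slot 3 ⇒ 0x40007 (P1/RW1/US1/PS0)
  lvl2: tbl 0x40, slot 10 ⇒ 0x44007 (P1/RW1/US1/PS0)
  ⇒ phys 0x44379  [3 reads]
#2 VA=0x283A16F2E (r,kernel):
  lvl0: tbl 0x33, slot 10 ⇒ 0x48007 (P1/RW1/US1/PS0)
  lvl1: tbl 0x48, slot 29 ⇒ 0x4A007 (P1/RW1/US1/PS0)
  lvl2: tbl 0x4A, slot 22 ⇒ 0x4C007 (P1/RW1/US1/PS0)
  ⇒ phys 0x4CF2E  [3 reads]
#3 VA=0x2434157EF (w,kernel):
  lvl0: tbl 0x33, slot 9 ⇒ 0x4D007 (P1/RW1/US1/PS0)
  lvl1: tbl 0x4D, slot 26 ⇒ 0x4E007 (P1/RW1/US1/PS0)
  lvl2: tbl 0x4E, slot 21 ⇒ 0x4F005 (P1/RW0/US1/PS0)
  ✗ PROTECTION_VIOLATION  [3 reads]
#4 VA=0x203006DEC (r,kernel):
  lvl0: tbl 0x33, slot 8 ⇒ 0x52007 (P1/RW1/US1/PS0)
  lvl1: tbl 0x52, slot 24 ⇒ 0x53007 (P1/RW1/US1/PS0)
  lvl2: tbl 0x53, slot 6 ⇒ 0x57007 (P1/RW1/US1/PS0)
  ⇒ phys 0x57DEC  [3 reads]
#5 VA=0x50220CB7F (w,kernel):
  lvl0: tbl 0x33, slot 20 ⇒ 0x5A007 (P1/RW1/US1/PS0)
  lvl1: tbl 0x5A, slot 17 ⇒ 0x5D007 (P1/RW1/US1/PS0)
  lvl2: tbl 0x5D, slot 12 ⇒ 0x61005 (P1/RW0/US1/PS0)
  ✗ PROTECTION_VIOLATION  [3 reads]
#6 VA=0x543A19507 (w,user):
  lvl0: tbl 0x33, slot 21 ⇒ 0x62007 (P1/RW1/US1/PS0)
  lvl1: tbl 0x62, slot 29 ⇒ 0x63007 (P1/RW1/US1/PS0)
  lvl2: tbl 0x63, slot 25 ⇒ 0x65003 (P1/RW1/US0/PS0)
  ✗ PROTECTION_VIOLATION  [3 reads]

Access #0 fault: NONE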